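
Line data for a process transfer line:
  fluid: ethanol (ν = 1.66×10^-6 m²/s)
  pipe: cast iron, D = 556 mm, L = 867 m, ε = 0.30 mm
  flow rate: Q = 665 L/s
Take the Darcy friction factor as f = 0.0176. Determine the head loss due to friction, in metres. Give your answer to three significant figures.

V = 4Q/(πD²) = 4·0.665/(π·0.556²) = 2.739 m/s
h_f = f(L/D)V²/(2g) = 0.01760·(867/0.556)·2.739²/(2·9.81) = 10.49 m

h_f ≈ 10.5 m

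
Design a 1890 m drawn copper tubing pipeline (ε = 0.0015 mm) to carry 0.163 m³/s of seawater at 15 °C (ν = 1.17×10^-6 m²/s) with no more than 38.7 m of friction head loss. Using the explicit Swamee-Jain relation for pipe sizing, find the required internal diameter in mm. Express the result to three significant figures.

D ≈ 270 mm

Swamee-Jain (Type III): D = 0.66·[ε^1.25·(LQ²/(gh_f))^4.75 + ν·Q^9.4·(L/(gh_f))^5.2]^0.04
LQ²/(gh_f) = 0.1323; L/(gh_f) = 4.978
Term 1 = ε^1.25·(…)^4.75 = 3.52×10^-12; Term 2 = ν·Q^9.4·(…)^5.2 = 1.94×10^-10
D = 0.66·(3.52×10^-12 + 1.94×10^-10)^0.04 = 0.2700 m = 270 mm
Check: V = 2.85 m/s, Re = 6.57×10^5, f = 0.01258, h_f = 36.4 m ≈ 38.7 m ✓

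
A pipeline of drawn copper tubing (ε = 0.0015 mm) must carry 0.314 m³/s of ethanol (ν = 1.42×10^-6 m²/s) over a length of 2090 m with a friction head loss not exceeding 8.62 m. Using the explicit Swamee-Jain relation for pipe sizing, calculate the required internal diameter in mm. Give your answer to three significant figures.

Swamee-Jain (Type III): D = 0.66·[ε^1.25·(LQ²/(gh_f))^4.75 + ν·Q^9.4·(L/(gh_f))^5.2]^0.04
LQ²/(gh_f) = 2.437; L/(gh_f) = 24.72
Term 1 = ε^1.25·(…)^4.75 = 3.61×10^-6; Term 2 = ν·Q^9.4·(…)^5.2 = 4.64×10^-4
D = 0.66·(3.61×10^-6 + 4.64×10^-4)^0.04 = 0.4857 m = 486 mm
Check: V = 1.69 m/s, Re = 5.80×10^5, f = 0.01281, h_f = 8.07 m ≈ 8.62 m ✓

D ≈ 486 mm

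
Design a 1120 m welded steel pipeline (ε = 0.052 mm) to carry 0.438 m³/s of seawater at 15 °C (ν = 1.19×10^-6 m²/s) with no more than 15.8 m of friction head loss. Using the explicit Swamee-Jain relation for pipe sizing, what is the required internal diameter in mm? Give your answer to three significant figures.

D ≈ 438 mm

Swamee-Jain (Type III): D = 0.66·[ε^1.25·(LQ²/(gh_f))^4.75 + ν·Q^9.4·(L/(gh_f))^5.2]^0.04
LQ²/(gh_f) = 1.386; L/(gh_f) = 7.226
Term 1 = ε^1.25·(…)^4.75 = 2.08×10^-5; Term 2 = ν·Q^9.4·(…)^5.2 = 1.48×10^-5
D = 0.66·(2.08×10^-5 + 1.48×10^-5)^0.04 = 0.4382 m = 438 mm
Check: V = 2.90 m/s, Re = 1.07×10^6, f = 0.01371, h_f = 15.1 m ≈ 15.8 m ✓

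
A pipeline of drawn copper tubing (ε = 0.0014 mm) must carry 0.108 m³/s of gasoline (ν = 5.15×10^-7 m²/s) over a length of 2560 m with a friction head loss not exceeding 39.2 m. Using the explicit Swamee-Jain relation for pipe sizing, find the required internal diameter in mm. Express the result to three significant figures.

D ≈ 238 mm

Swamee-Jain (Type III): D = 0.66·[ε^1.25·(LQ²/(gh_f))^4.75 + ν·Q^9.4·(L/(gh_f))^5.2]^0.04
LQ²/(gh_f) = 0.07765; L/(gh_f) = 6.657
Term 1 = ε^1.25·(…)^4.75 = 2.58×10^-13; Term 2 = ν·Q^9.4·(…)^5.2 = 8.07×10^-12
D = 0.66·(2.58×10^-13 + 8.07×10^-12)^0.04 = 0.2379 m = 238 mm
Check: V = 2.43 m/s, Re = 1.12×10^6, f = 0.01154, h_f = 37.4 m ≈ 39.2 m ✓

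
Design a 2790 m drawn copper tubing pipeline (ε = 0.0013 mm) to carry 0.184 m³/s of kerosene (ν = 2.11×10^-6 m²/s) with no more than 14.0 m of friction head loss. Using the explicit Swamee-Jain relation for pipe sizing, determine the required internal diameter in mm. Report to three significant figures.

Swamee-Jain (Type III): D = 0.66·[ε^1.25·(LQ²/(gh_f))^4.75 + ν·Q^9.4·(L/(gh_f))^5.2]^0.04
LQ²/(gh_f) = 0.6878; L/(gh_f) = 20.31
Term 1 = ε^1.25·(…)^4.75 = 7.42×10^-9; Term 2 = ν·Q^9.4·(…)^5.2 = 1.64×10^-6
D = 0.66·(7.42×10^-9 + 1.64×10^-6)^0.04 = 0.3874 m = 387 mm
Check: V = 1.56 m/s, Re = 2.87×10^5, f = 0.01454, h_f = 13.0 m ≈ 14.0 m ✓

D ≈ 387 mm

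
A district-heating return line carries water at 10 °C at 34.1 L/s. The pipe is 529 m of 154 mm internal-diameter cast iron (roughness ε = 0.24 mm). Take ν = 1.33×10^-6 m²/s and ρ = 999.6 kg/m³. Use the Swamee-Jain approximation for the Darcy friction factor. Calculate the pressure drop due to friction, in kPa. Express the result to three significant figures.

Δp ≈ 133 kPa

V = 4Q/(πD²) = 4·0.0341/(π·0.154²) = 1.831 m/s
Re = VD/ν = 1.831·0.154/1.33×10^-6 = 2.12×10^5 → turbulent
ε/D = 0.24/154 = 0.00156
Swamee-Jain: f = 0.02310
h_f = f(L/D)V²/(2g) = 0.02310·(529/0.154)·1.831²/(2·9.81) = 13.56 m
Δp = ρg·h_f = 999.6·9.81·13.56 = 132.9 kPa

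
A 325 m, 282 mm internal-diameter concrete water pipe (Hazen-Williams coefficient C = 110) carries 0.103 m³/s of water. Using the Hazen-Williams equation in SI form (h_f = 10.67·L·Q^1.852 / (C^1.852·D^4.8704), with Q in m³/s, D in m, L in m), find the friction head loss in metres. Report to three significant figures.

h_f = 10.67·325·0.103^1.852 / (110^1.852·0.282^4.8704) = 4.061 m

h_f ≈ 4.06 m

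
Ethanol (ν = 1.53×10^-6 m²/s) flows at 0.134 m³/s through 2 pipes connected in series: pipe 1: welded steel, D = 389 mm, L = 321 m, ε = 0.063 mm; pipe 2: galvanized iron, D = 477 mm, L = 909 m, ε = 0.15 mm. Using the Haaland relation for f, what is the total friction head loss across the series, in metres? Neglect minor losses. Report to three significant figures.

Pipe 1: V = 1.127 m/s, Re = 2.87×10^5, ε/D = 1.62×10^-4, f = 0.01584, h_1 = f(L/D)V²/2g = 0.8471 m
Pipe 2: V = 0.7499 m/s, Re = 2.34×10^5, ε/D = 3.14×10^-4, f = 0.01731, h_2 = f(L/D)V²/2g = 0.9451 m
Series → Q common, losses add: H = Σh = 1.792 m

H ≈ 1.79 m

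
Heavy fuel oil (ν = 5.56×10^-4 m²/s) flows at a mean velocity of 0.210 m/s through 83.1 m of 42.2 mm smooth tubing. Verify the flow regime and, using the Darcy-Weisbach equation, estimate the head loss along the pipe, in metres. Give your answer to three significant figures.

Re = VD/ν = 0.210·0.04220/5.56×10^-4 = 15.9 → laminar (Re < 2300)
f = 64/Re = 4.015
h_f = f(L/D)V²/(2g) = 4.015·(83.1/0.04220)·0.210²/(2·9.81) = 17.77 m

h_f ≈ 17.8 m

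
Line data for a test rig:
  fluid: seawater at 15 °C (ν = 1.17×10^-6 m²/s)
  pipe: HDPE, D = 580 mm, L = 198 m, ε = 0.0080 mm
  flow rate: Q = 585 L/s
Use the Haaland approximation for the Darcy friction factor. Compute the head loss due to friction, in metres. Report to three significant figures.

V = 4Q/(πD²) = 4·0.585/(π·0.580²) = 2.214 m/s
Re = VD/ν = 2.214·0.580/1.17×10^-6 = 1.10×10^6 → turbulent
ε/D = 0.0080/580 = 1.38×10^-5
Haaland: f = 0.01168
h_f = f(L/D)V²/(2g) = 0.01168·(198/0.580)·2.214²/(2·9.81) = 0.9962 m

h_f ≈ 0.996 m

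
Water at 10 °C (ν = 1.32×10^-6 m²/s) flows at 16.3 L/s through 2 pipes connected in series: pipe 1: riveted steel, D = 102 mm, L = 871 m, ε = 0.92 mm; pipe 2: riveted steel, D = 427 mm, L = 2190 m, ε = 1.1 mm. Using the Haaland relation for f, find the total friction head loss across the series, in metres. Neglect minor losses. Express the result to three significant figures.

H ≈ 64.3 m

Pipe 1: V = 1.995 m/s, Re = 1.54×10^5, ε/D = 0.00902, f = 0.03708, h_1 = f(L/D)V²/2g = 64.21 m
Pipe 2: V = 0.1138 m/s, Re = 3.68×10^4, ε/D = 0.00258, f = 0.02833, h_2 = f(L/D)V²/2g = 0.09595 m
Series → Q common, losses add: H = Σh = 64.31 m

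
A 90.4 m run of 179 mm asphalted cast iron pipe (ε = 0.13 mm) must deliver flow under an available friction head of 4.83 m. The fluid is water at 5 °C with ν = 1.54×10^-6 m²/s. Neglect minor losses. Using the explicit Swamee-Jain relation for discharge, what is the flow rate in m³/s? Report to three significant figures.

Q ≈ 0.0787 m³/s

Swamee-Jain (Type II): Q = -0.965·√(gD⁵h_f/L)·ln[ε/(3.7D) + √(3.17ν²L/(gD³h_f))]
√(gD⁵h_f/L) = √(9.81·0.179⁵·4.83/90.4) = 0.009814
ε/(3.7D) = 1.96×10^-4; √(3.17ν²L/(gD³h_f)) = 5.00×10^-5
Q = -0.965·0.009814·ln(2.463×10^-4) = 0.07869 m³/s
Check: V = 3.13 m/s, Re = 3.63×10^5, f = 0.01933, h_f = 4.86 m ≈ 4.83 m ✓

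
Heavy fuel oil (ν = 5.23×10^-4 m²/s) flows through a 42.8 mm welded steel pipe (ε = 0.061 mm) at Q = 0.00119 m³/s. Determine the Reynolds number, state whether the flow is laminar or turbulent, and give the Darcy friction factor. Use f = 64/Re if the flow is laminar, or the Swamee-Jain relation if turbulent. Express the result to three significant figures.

Re ≈ 67.7; laminar; f = 64/Re ≈ 0.946

V = 4Q/(πD²) = 0.8271 m/s
Re = VD/ν = 0.8271·0.0428/5.23×10^-4 = 67.7
Re < 2300 → laminar → f = 64/Re = 0.9455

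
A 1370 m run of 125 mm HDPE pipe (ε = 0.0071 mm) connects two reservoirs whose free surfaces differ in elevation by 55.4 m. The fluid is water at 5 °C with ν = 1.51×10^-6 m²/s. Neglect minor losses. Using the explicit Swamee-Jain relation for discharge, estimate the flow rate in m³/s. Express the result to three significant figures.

Swamee-Jain (Type II): Q = -0.965·√(gD⁵h_f/L)·ln[ε/(3.7D) + √(3.17ν²L/(gD³h_f))]
√(gD⁵h_f/L) = √(9.81·0.125⁵·55.4/1370) = 0.003479
ε/(3.7D) = 1.54×10^-5; √(3.17ν²L/(gD³h_f)) = 9.66×10^-5
Q = -0.965·0.003479·ln(1.119×10^-4) = 0.03055 m³/s
Check: V = 2.49 m/s, Re = 2.06×10^5, f = 0.01595, h_f = 55.2 m ≈ 55.4 m ✓

Q ≈ 0.0305 m³/s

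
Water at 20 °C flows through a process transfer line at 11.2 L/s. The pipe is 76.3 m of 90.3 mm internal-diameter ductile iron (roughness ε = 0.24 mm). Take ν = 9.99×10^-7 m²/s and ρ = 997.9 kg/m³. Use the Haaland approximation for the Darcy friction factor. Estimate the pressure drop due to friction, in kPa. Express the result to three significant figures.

V = 4Q/(πD²) = 4·0.0112/(π·0.0903²) = 1.749 m/s
Re = VD/ν = 1.749·0.0903/9.99×10^-7 = 1.58×10^5 → turbulent
ε/D = 0.24/90.3 = 0.00266
Haaland: f = 0.02616
h_f = f(L/D)V²/(2g) = 0.02616·(76.3/0.0903)·1.749²/(2·9.81) = 3.446 m
Δp = ρg·h_f = 997.9·9.81·3.446 = 33.74 kPa

Δp ≈ 33.7 kPa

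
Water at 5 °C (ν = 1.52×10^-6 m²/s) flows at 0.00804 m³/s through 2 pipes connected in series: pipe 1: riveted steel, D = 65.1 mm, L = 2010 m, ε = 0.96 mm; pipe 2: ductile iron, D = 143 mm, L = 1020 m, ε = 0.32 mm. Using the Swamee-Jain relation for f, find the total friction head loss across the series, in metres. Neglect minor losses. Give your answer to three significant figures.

Pipe 1: V = 2.415 m/s, Re = 1.03×10^5, ε/D = 0.0147, f = 0.04411, h_1 = f(L/D)V²/2g = 405.0 m
Pipe 2: V = 0.5006 m/s, Re = 4.71×10^4, ε/D = 0.00224, f = 0.02747, h_2 = f(L/D)V²/2g = 2.503 m
Series → Q common, losses add: H = Σh = 407.5 m

H ≈ 407 m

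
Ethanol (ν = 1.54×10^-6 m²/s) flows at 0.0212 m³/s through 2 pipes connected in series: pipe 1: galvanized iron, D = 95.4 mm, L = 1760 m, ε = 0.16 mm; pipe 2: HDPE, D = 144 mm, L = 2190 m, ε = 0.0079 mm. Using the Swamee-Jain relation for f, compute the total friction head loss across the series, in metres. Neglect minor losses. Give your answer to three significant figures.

H ≈ 218 m

Pipe 1: V = 2.966 m/s, Re = 1.84×10^5, ε/D = 0.00168, f = 0.02362, h_1 = f(L/D)V²/2g = 195.4 m
Pipe 2: V = 1.302 m/s, Re = 1.22×10^5, ε/D = 5.49×10^-5, f = 0.01752, h_2 = f(L/D)V²/2g = 23.01 m
Series → Q common, losses add: H = Σh = 218.4 m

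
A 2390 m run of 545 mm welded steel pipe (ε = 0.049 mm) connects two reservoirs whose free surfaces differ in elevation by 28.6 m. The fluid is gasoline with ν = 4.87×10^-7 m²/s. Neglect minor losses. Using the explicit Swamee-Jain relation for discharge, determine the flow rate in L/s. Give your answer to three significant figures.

Q ≈ 754 L/s

Swamee-Jain (Type II): Q = -0.965·√(gD⁵h_f/L)·ln[ε/(3.7D) + √(3.17ν²L/(gD³h_f))]
√(gD⁵h_f/L) = √(9.81·0.545⁵·28.6/2390) = 0.07513
ε/(3.7D) = 2.43×10^-5; √(3.17ν²L/(gD³h_f)) = 6.29×10^-6
Q = -0.965·0.07513·ln(3.059×10^-5) = 0.7536 m³/s
Check: V = 3.23 m/s, Re = 3.62×10^6, f = 0.01234, h_f = 28.8 m ≈ 28.6 m ✓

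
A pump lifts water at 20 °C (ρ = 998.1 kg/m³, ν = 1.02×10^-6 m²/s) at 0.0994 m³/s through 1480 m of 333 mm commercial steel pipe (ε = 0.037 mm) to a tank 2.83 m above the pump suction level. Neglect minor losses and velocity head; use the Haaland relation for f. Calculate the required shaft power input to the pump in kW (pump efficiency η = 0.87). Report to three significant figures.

P_shaft ≈ 8.08 kW

V = 4Q/(πD²) = 1.141 m/s; Re = 3.73×10^5; ε/D = 1.11×10^-4; f = 0.01490
h_f = f(L/D)V²/2g = 4.396 m
Total head H = z + h_f = 2.83 + 4.396 = 7.226 m
P_hyd = ρgQH = 998.1·9.81·0.0994·7.226 = 7.033 kW
P_shaft = P_hyd/η = 7.033/0.87 = 8.083 kW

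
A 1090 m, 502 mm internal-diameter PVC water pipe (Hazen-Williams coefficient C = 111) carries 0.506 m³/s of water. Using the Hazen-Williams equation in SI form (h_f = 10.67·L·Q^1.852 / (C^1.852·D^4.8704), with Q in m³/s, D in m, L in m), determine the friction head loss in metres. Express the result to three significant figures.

h_f = 10.67·1090·0.506^1.852 / (111^1.852·0.502^4.8704) = 15.40 m

h_f ≈ 15.4 m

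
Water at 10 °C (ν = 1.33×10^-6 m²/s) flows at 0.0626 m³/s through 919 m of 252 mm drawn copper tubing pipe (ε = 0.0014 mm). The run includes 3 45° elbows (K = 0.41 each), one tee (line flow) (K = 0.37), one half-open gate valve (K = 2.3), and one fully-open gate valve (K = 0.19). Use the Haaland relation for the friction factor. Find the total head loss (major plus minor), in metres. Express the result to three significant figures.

H_L ≈ 4.73 m

V = 4Q/(πD²) = 1.255 m/s; V²/2g = 0.08029 m
Re = 2.38×10^5, ε/D = 5.56×10^-6 → f = 0.01503 (Haaland)
Major: h_f = f(L/D)·V²/2g = 0.01503·3647·0.08029 = 4.400 m
Minor: ΣK = 4.09; h_m = ΣK·V²/2g = 0.3284 m
Total H_L = 4.400 + 0.3284 = 4.728 m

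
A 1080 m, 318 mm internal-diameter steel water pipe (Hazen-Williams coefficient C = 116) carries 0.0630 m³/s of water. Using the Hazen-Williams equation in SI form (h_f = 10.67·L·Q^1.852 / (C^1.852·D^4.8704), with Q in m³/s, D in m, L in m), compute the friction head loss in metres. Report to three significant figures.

h_f = 10.67·1080·0.0630^1.852 / (116^1.852·0.318^4.8704) = 2.741 m

h_f ≈ 2.74 m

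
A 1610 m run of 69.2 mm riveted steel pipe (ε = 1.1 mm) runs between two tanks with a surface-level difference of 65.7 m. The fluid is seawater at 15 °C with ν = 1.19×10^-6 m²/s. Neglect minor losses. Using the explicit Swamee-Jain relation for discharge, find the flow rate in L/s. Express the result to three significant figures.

Swamee-Jain (Type II): Q = -0.965·√(gD⁵h_f/L)·ln[ε/(3.7D) + √(3.17ν²L/(gD³h_f))]
√(gD⁵h_f/L) = √(9.81·0.0692⁵·65.7/1610) = 7.970×10^-4
ε/(3.7D) = 0.00430; √(3.17ν²L/(gD³h_f)) = 1.84×10^-4
Q = -0.965·7.970×10^-4·ln(0.004480) = 0.004160 m³/s
Check: V = 1.11 m/s, Re = 6.43×10^4, f = 0.04564, h_f = 66.2 m ≈ 65.7 m ✓

Q ≈ 4.16 L/s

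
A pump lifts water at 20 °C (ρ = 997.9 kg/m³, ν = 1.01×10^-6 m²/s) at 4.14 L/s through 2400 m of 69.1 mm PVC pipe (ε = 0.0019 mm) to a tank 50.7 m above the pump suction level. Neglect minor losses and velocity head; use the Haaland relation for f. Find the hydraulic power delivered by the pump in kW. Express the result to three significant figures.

P_hyd ≈ 3.72 kW

V = 4Q/(πD²) = 1.104 m/s; Re = 7.55×10^4; ε/D = 2.75×10^-5; f = 0.01901
h_f = f(L/D)V²/2g = 41.01 m
Total head H = z + h_f = 50.7 + 41.01 = 91.71 m
P_hyd = ρgQH = 997.9·9.81·0.00414·91.71 = 3.717 kW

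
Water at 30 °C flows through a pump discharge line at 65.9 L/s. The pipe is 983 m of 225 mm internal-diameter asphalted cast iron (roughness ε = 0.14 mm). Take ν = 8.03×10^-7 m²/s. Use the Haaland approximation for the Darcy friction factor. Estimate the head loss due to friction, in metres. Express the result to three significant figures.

h_f ≈ 11.2 m

V = 4Q/(πD²) = 4·0.0659/(π·0.225²) = 1.657 m/s
Re = VD/ν = 1.657·0.225/8.03×10^-7 = 4.64×10^5 → turbulent
ε/D = 0.14/225 = 6.22×10^-4
Haaland: f = 0.01836
h_f = f(L/D)V²/(2g) = 0.01836·(983/0.225)·1.657²/(2·9.81) = 11.23 m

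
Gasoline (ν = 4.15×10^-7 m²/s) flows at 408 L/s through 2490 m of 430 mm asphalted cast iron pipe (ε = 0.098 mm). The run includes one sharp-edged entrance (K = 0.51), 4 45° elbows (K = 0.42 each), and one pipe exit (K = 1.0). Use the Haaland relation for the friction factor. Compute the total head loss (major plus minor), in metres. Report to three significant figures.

V = 4Q/(πD²) = 2.810 m/s; V²/2g = 0.4023 m
Re = 2.91×10^6, ε/D = 2.28×10^-4 → f = 0.01441 (Haaland)
Major: h_f = f(L/D)·V²/2g = 0.01441·5791·0.4023 = 33.58 m
Minor: ΣK = 3.19; h_m = ΣK·V²/2g = 1.283 m
Total H_L = 33.58 + 1.283 = 34.86 m

H_L ≈ 34.9 m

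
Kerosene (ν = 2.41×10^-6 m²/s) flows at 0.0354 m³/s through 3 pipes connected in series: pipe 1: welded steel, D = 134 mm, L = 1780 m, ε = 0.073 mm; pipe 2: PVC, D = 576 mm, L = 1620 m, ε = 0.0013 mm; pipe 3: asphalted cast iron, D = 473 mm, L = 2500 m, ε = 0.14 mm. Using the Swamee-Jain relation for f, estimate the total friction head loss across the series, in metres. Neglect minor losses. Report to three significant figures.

Pipe 1: V = 2.510 m/s, Re = 1.40×10^5, ε/D = 5.45×10^-4, f = 0.01983, h_1 = f(L/D)V²/2g = 84.62 m
Pipe 2: V = 0.1359 m/s, Re = 3.25×10^4, ε/D = 2.26×10^-6, f = 0.02294, h_2 = f(L/D)V²/2g = 0.06070 m
Pipe 3: V = 0.2015 m/s, Re = 3.95×10^4, ε/D = 2.96×10^-4, f = 0.02292, h_3 = f(L/D)V²/2g = 0.2506 m
Series → Q common, losses add: H = Σh = 84.93 m

H ≈ 84.9 m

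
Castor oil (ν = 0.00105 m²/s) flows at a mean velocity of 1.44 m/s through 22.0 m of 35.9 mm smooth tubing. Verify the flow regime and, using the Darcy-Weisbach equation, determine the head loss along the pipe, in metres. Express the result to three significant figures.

Re = VD/ν = 1.44·0.03590/0.00105 = 49.2 → laminar (Re < 2300)
f = 64/Re = 1.300
h_f = f(L/D)V²/(2g) = 1.300·(22.0/0.03590)·1.44²/(2·9.81) = 84.19 m

h_f ≈ 84.2 m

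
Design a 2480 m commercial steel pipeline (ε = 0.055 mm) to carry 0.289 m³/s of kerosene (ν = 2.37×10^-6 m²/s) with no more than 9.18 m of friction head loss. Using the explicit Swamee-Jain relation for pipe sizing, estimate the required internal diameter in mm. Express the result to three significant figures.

Swamee-Jain (Type III): D = 0.66·[ε^1.25·(LQ²/(gh_f))^4.75 + ν·Q^9.4·(L/(gh_f))^5.2]^0.04
LQ²/(gh_f) = 2.300; L/(gh_f) = 27.54
Term 1 = ε^1.25·(…)^4.75 = 2.48×10^-4; Term 2 = ν·Q^9.4·(…)^5.2 = 6.24×10^-4
D = 0.66·(2.48×10^-4 + 6.24×10^-4)^0.04 = 0.4979 m = 498 mm
Check: V = 1.48 m/s, Re = 3.12×10^5, f = 0.01546, h_f = 8.64 m ≈ 9.18 m ✓

D ≈ 498 mm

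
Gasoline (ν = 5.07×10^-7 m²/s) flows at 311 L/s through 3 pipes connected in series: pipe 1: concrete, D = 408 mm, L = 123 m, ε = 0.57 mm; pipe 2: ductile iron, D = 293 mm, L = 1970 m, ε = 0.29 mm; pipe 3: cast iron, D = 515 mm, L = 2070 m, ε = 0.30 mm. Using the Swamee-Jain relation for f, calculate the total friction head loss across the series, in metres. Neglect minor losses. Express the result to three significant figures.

H ≈ 154 m

Pipe 1: V = 2.379 m/s, Re = 1.91×10^6, ε/D = 0.00140, f = 0.02152, h_1 = f(L/D)V²/2g = 1.871 m
Pipe 2: V = 4.612 m/s, Re = 2.67×10^6, ε/D = 9.90×10^-4, f = 0.01975, h_2 = f(L/D)V²/2g = 144.0 m
Pipe 3: V = 1.493 m/s, Re = 1.52×10^6, ε/D = 5.83×10^-4, f = 0.01767, h_3 = f(L/D)V²/2g = 8.068 m
Series → Q common, losses add: H = Σh = 154.0 m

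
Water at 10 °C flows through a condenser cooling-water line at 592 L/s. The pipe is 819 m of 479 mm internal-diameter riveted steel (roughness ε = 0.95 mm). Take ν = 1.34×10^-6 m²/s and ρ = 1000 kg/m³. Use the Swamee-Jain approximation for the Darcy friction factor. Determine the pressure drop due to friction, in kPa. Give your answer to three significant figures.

V = 4Q/(πD²) = 4·0.592/(π·0.479²) = 3.285 m/s
Re = VD/ν = 3.285·0.479/1.34×10^-6 = 1.17×10^6 → turbulent
ε/D = 0.95/479 = 0.00198
Swamee-Jain: f = 0.02359
h_f = f(L/D)V²/(2g) = 0.02359·(819/0.479)·3.285²/(2·9.81) = 22.19 m
Δp = ρg·h_f = 1000·9.81·22.19 = 217.7 kPa

Δp ≈ 218 kPa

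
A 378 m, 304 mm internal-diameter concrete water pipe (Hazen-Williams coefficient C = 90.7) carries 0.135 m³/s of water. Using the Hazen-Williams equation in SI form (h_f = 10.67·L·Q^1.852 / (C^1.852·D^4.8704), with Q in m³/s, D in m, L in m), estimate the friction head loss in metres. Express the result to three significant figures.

h_f ≈ 7.73 m

h_f = 10.67·378·0.135^1.852 / (90.7^1.852·0.304^4.8704) = 7.730 m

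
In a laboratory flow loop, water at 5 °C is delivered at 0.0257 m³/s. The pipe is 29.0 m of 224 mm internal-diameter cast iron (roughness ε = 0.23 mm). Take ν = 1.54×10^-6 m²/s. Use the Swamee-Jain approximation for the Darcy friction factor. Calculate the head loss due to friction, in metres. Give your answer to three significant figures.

h_f ≈ 0.0633 m

V = 4Q/(πD²) = 4·0.0257/(π·0.224²) = 0.6521 m/s
Re = VD/ν = 0.6521·0.224/1.54×10^-6 = 9.49×10^4 → turbulent
ε/D = 0.23/224 = 0.00103
Swamee-Jain: f = 0.02255
h_f = f(L/D)V²/(2g) = 0.02255·(29.0/0.224)·0.6521²/(2·9.81) = 0.06327 m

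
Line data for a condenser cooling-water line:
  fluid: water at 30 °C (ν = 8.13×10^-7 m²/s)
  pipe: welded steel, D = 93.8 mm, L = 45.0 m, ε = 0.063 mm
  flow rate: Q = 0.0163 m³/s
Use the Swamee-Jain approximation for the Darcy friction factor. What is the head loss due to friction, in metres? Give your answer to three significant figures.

V = 4Q/(πD²) = 4·0.0163/(π·0.0938²) = 2.359 m/s
Re = VD/ν = 2.359·0.0938/8.13×10^-7 = 2.72×10^5 → turbulent
ε/D = 0.063/93.8 = 6.72×10^-4
Swamee-Jain: f = 0.01936
h_f = f(L/D)V²/(2g) = 0.01936·(45.0/0.0938)·2.359²/(2·9.81) = 2.635 m

h_f ≈ 2.63 m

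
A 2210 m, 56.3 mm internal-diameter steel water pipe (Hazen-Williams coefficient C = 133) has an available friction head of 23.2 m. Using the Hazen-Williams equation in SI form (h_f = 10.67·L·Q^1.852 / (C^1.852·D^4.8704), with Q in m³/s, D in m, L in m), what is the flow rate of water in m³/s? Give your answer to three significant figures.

Rearranging: Q = [h_f·C^1.852·D^4.8704 / (10.67·L)]^(1/1.852)
Q = [23.2·133^1.852·0.0563^4.8704 / (10.67·2210)]^0.540 = 0.001638 m³/s

Q ≈ 0.00164 m³/s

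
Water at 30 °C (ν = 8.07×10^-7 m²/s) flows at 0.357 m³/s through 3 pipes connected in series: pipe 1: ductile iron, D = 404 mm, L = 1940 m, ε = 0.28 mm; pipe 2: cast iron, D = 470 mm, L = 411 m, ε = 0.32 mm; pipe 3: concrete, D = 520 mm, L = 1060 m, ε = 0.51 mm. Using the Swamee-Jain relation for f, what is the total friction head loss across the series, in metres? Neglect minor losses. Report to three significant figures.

H ≈ 44.2 m

Pipe 1: V = 2.785 m/s, Re = 1.39×10^6, ε/D = 6.93×10^-4, f = 0.01836, h_1 = f(L/D)V²/2g = 34.86 m
Pipe 2: V = 2.058 m/s, Re = 1.20×10^6, ε/D = 6.81×10^-4, f = 0.01834, h_2 = f(L/D)V²/2g = 3.462 m
Pipe 3: V = 1.681 m/s, Re = 1.08×10^6, ε/D = 9.81×10^-4, f = 0.01991, h_3 = f(L/D)V²/2g = 5.847 m
Series → Q common, losses add: H = Σh = 44.17 m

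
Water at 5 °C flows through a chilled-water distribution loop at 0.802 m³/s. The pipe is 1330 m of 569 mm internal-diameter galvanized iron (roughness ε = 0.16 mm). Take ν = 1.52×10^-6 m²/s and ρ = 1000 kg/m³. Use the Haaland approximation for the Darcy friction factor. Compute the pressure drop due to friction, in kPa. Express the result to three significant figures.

V = 4Q/(πD²) = 4·0.802/(π·0.569²) = 3.154 m/s
Re = VD/ν = 3.154·0.569/1.52×10^-6 = 1.18×10^6 → turbulent
ε/D = 0.16/569 = 2.81×10^-4
Haaland: f = 0.01533
h_f = f(L/D)V²/(2g) = 0.01533·(1330/0.569)·3.154²/(2·9.81) = 18.17 m
Δp = ρg·h_f = 1000·9.81·18.17 = 178.3 kPa

Δp ≈ 178 kPa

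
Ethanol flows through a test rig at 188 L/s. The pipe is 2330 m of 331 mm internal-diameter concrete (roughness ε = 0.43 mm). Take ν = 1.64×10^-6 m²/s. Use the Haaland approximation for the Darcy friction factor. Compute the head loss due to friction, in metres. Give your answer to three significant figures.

V = 4Q/(πD²) = 4·0.188/(π·0.331²) = 2.185 m/s
Re = VD/ν = 2.185·0.331/1.64×10^-6 = 4.41×10^5 → turbulent
ε/D = 0.43/331 = 0.00130
Haaland: f = 0.02148
h_f = f(L/D)V²/(2g) = 0.02148·(2330/0.331)·2.185²/(2·9.81) = 36.79 m

h_f ≈ 36.8 m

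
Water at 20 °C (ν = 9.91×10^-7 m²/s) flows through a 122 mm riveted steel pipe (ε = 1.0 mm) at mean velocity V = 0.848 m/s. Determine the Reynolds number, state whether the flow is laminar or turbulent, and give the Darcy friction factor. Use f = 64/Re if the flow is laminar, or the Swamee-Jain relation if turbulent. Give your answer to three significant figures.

Re ≈ 1.04×10^5; turbulent; f ≈ 0.0364

Re = VD/ν = 0.8480·0.122/9.91×10^-7 = 1.04×10^5
Re > 4000 → turbulent; ε/D = 0.00820
Swamee-Jain: f = 0.03638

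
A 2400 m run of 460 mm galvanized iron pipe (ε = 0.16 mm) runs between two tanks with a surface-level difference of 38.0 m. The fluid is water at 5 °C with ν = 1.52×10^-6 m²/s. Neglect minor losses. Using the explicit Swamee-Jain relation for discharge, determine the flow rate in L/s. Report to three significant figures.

Swamee-Jain (Type II): Q = -0.965·√(gD⁵h_f/L)·ln[ε/(3.7D) + √(3.17ν²L/(gD³h_f))]
√(gD⁵h_f/L) = √(9.81·0.460⁵·38.0/2400) = 0.05656
ε/(3.7D) = 9.40×10^-5; √(3.17ν²L/(gD³h_f)) = 2.20×10^-5
Q = -0.965·0.05656·ln(1.160×10^-4) = 0.4946 m³/s
Check: V = 2.98 m/s, Re = 9.01×10^5, f = 0.01624, h_f = 38.2 m ≈ 38.0 m ✓

Q ≈ 495 L/s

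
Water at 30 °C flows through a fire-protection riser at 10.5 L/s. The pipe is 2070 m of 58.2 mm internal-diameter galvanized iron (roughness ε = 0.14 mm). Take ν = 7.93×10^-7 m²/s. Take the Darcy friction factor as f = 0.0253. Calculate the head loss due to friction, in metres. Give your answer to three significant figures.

h_f ≈ 714 m

V = 4Q/(πD²) = 4·0.0105/(π·0.0582²) = 3.947 m/s
h_f = f(L/D)V²/(2g) = 0.02530·(2070/0.0582)·3.947²/(2·9.81) = 714.5 m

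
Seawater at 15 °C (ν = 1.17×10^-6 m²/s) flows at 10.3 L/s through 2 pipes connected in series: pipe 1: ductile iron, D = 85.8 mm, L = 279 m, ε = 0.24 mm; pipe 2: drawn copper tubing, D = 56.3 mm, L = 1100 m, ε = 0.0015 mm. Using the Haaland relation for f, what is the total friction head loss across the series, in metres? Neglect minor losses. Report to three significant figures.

H ≈ 281 m

Pipe 1: V = 1.781 m/s, Re = 1.31×10^5, ε/D = 0.00280, f = 0.02666, h_1 = f(L/D)V²/2g = 14.02 m
Pipe 2: V = 4.137 m/s, Re = 1.99×10^5, ε/D = 2.66×10^-5, f = 0.01568, h_2 = f(L/D)V²/2g = 267.3 m
Series → Q common, losses add: H = Σh = 281.4 m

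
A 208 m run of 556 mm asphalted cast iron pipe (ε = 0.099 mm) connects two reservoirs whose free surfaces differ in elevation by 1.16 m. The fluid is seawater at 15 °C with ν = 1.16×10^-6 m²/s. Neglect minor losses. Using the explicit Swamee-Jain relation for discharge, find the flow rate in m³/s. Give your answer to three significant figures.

Q ≈ 0.498 m³/s

Swamee-Jain (Type II): Q = -0.965·√(gD⁵h_f/L)·ln[ε/(3.7D) + √(3.17ν²L/(gD³h_f))]
√(gD⁵h_f/L) = √(9.81·0.556⁵·1.16/208) = 0.05392
ε/(3.7D) = 4.81×10^-5; √(3.17ν²L/(gD³h_f)) = 2.13×10^-5
Q = -0.965·0.05392·ln(6.942×10^-5) = 0.4982 m³/s
Check: V = 2.05 m/s, Re = 9.84×10^5, f = 0.01454, h_f = 1.17 m ≈ 1.16 m ✓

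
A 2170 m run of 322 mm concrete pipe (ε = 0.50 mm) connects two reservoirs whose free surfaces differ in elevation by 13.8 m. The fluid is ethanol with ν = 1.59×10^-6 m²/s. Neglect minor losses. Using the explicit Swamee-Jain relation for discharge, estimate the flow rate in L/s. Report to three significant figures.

Swamee-Jain (Type II): Q = -0.965·√(gD⁵h_f/L)·ln[ε/(3.7D) + √(3.17ν²L/(gD³h_f))]
√(gD⁵h_f/L) = √(9.81·0.322⁵·13.8/2170) = 0.01470
ε/(3.7D) = 4.20×10^-4; √(3.17ν²L/(gD³h_f)) = 6.20×10^-5
Q = -0.965·0.01470·ln(4.817×10^-4) = 0.1083 m³/s
Check: V = 1.33 m/s, Re = 2.69×10^5, f = 0.02287, h_f = 13.9 m ≈ 13.8 m ✓

Q ≈ 108 L/s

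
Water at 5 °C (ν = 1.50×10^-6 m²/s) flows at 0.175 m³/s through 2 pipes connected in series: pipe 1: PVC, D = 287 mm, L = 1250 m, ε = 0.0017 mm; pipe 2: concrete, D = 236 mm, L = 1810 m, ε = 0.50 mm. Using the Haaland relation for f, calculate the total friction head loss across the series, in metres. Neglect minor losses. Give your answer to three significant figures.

Pipe 1: V = 2.705 m/s, Re = 5.18×10^5, ε/D = 5.92×10^-6, f = 0.01305, h_1 = f(L/D)V²/2g = 21.20 m
Pipe 2: V = 4.001 m/s, Re = 6.29×10^5, ε/D = 0.00212, f = 0.02408, h_2 = f(L/D)V²/2g = 150.6 m
Series → Q common, losses add: H = Σh = 171.8 m

H ≈ 172 m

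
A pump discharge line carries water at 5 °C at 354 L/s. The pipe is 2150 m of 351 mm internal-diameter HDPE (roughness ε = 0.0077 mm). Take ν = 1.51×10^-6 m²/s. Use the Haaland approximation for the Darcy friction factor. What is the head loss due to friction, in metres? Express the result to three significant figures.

V = 4Q/(πD²) = 4·0.354/(π·0.351²) = 3.658 m/s
Re = VD/ν = 3.658·0.351/1.51×10^-6 = 8.50×10^5 → turbulent
ε/D = 0.0077/351 = 2.19×10^-5
Haaland: f = 0.01228
h_f = f(L/D)V²/(2g) = 0.01228·(2150/0.351)·3.658²/(2·9.81) = 51.31 m

h_f ≈ 51.3 m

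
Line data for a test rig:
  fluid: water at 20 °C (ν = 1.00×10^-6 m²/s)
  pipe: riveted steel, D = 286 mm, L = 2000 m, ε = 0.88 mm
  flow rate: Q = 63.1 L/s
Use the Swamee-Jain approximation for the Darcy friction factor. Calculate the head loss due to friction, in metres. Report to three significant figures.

V = 4Q/(πD²) = 4·0.0631/(π·0.286²) = 0.9822 m/s
Re = VD/ν = 0.9822·0.286/1.00×10^-6 = 2.81×10^5 → turbulent
ε/D = 0.88/286 = 0.00308
Swamee-Jain: f = 0.02698
h_f = f(L/D)V²/(2g) = 0.02698·(2000/0.286)·0.9822²/(2·9.81) = 9.276 m

h_f ≈ 9.28 m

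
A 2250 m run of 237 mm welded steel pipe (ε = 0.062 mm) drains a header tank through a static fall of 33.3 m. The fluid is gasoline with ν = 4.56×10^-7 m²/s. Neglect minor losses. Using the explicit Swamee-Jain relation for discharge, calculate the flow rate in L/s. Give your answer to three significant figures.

Q ≈ 93.8 L/s

Swamee-Jain (Type II): Q = -0.965·√(gD⁵h_f/L)·ln[ε/(3.7D) + √(3.17ν²L/(gD³h_f))]
√(gD⁵h_f/L) = √(9.81·0.237⁵·33.3/2250) = 0.01042
ε/(3.7D) = 7.07×10^-5; √(3.17ν²L/(gD³h_f)) = 1.85×10^-5
Q = -0.965·0.01042·ln(8.917×10^-5) = 0.09376 m³/s
Check: V = 2.13 m/s, Re = 1.10×10^6, f = 0.01533, h_f = 33.5 m ≈ 33.3 m ✓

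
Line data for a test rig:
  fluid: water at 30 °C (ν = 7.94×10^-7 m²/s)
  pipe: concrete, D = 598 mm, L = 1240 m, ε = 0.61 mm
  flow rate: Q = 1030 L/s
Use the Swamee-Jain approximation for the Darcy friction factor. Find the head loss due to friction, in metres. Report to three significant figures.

h_f ≈ 28.3 m

V = 4Q/(πD²) = 4·1.03/(π·0.598²) = 3.667 m/s
Re = VD/ν = 3.667·0.598/7.94×10^-7 = 2.76×10^6 → turbulent
ε/D = 0.61/598 = 0.00102
Swamee-Jain: f = 0.01989
h_f = f(L/D)V²/(2g) = 0.01989·(1240/0.598)·3.667²/(2·9.81) = 28.27 m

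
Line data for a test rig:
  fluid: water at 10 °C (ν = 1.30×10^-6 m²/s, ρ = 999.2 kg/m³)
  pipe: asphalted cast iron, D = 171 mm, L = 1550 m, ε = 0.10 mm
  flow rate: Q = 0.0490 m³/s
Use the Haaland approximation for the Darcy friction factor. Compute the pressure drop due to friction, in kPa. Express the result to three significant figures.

Δp ≈ 384 kPa

V = 4Q/(πD²) = 4·0.0490/(π·0.171²) = 2.134 m/s
Re = VD/ν = 2.134·0.171/1.30×10^-6 = 2.81×10^5 → turbulent
ε/D = 0.10/171 = 5.85×10^-4
Haaland: f = 0.01862
h_f = f(L/D)V²/(2g) = 0.01862·(1550/0.171)·2.134²/(2·9.81) = 39.17 m
Δp = ρg·h_f = 999.2·9.81·39.17 = 383.9 kPa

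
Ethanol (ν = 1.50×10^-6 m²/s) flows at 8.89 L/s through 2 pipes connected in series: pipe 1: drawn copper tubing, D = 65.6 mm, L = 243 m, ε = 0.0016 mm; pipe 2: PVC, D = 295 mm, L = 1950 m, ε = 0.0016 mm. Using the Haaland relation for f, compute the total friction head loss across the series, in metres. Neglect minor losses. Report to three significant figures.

H ≈ 22.9 m

Pipe 1: V = 2.630 m/s, Re = 1.15×10^5, ε/D = 2.44×10^-5, f = 0.01742, h_1 = f(L/D)V²/2g = 22.75 m
Pipe 2: V = 0.1301 m/s, Re = 2.56×10^4, ε/D = 5.42×10^-6, f = 0.02424, h_2 = f(L/D)V²/2g = 0.1381 m
Series → Q common, losses add: H = Σh = 22.89 m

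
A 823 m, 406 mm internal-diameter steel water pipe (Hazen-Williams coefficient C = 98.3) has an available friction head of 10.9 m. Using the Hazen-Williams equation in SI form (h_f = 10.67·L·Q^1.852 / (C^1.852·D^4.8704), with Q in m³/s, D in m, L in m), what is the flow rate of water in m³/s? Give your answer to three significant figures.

Rearranging: Q = [h_f·C^1.852·D^4.8704 / (10.67·L)]^(1/1.852)
Q = [10.9·98.3^1.852·0.406^4.8704 / (10.67·823)]^0.540 = 0.2477 m³/s

Q ≈ 0.248 m³/s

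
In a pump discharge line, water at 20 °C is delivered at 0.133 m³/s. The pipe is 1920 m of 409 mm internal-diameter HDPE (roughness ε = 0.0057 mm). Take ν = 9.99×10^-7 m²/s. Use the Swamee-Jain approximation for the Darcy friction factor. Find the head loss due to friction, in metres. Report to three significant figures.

V = 4Q/(πD²) = 4·0.133/(π·0.409²) = 1.012 m/s
Re = VD/ν = 1.012·0.409/9.99×10^-7 = 4.14×10^5 → turbulent
ε/D = 0.0057/409 = 1.39×10^-5
Swamee-Jain: f = 0.01374
h_f = f(L/D)V²/(2g) = 0.01374·(1920/0.409)·1.012²/(2·9.81) = 3.369 m

h_f ≈ 3.37 m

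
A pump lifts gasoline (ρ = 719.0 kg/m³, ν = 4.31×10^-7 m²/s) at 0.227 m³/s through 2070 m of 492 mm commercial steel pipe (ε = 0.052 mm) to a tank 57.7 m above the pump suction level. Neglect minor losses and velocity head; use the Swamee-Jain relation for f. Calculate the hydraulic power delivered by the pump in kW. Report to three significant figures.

P_hyd ≈ 98.9 kW

V = 4Q/(πD²) = 1.194 m/s; Re = 1.36×10^6; ε/D = 1.06×10^-4; f = 0.01328
h_f = f(L/D)V²/2g = 4.060 m
Total head H = z + h_f = 57.7 + 4.060 = 61.76 m
P_hyd = ρgQH = 719.0·9.81·0.227·61.76 = 98.89 kW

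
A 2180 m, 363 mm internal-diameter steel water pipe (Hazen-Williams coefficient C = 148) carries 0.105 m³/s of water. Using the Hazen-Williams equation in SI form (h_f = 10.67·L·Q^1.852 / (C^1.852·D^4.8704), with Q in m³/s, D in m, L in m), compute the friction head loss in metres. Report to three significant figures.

h_f = 10.67·2180·0.105^1.852 / (148^1.852·0.363^4.8704) = 4.764 m

h_f ≈ 4.76 m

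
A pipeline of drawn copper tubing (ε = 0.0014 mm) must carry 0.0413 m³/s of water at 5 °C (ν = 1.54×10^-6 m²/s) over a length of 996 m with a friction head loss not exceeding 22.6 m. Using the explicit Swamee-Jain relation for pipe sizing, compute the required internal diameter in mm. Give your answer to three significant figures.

D ≈ 159 mm

Swamee-Jain (Type III): D = 0.66·[ε^1.25·(LQ²/(gh_f))^4.75 + ν·Q^9.4·(L/(gh_f))^5.2]^0.04
LQ²/(gh_f) = 0.007663; L/(gh_f) = 4.492
Term 1 = ε^1.25·(…)^4.75 = 4.30×10^-18; Term 2 = ν·Q^9.4·(…)^5.2 = 3.72×10^-16
D = 0.66·(4.30×10^-18 + 3.72×10^-16)^0.04 = 0.1594 m = 159 mm
Check: V = 2.07 m/s, Re = 2.14×10^5, f = 0.01541, h_f = 21.0 m ≈ 22.6 m ✓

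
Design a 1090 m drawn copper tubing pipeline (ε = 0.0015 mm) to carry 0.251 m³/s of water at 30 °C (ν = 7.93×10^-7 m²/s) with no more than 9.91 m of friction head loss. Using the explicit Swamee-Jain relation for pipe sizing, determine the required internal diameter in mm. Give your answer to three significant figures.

D ≈ 370 mm

Swamee-Jain (Type III): D = 0.66·[ε^1.25·(LQ²/(gh_f))^4.75 + ν·Q^9.4·(L/(gh_f))^5.2]^0.04
LQ²/(gh_f) = 0.7064; L/(gh_f) = 11.21
Term 1 = ε^1.25·(…)^4.75 = 1.01×10^-8; Term 2 = ν·Q^9.4·(…)^5.2 = 5.18×10^-7
D = 0.66·(1.01×10^-8 + 5.18×10^-7)^0.04 = 0.3702 m = 370 mm
Check: V = 2.33 m/s, Re = 1.09×10^6, f = 0.01155, h_f = 9.42 m ≈ 9.91 m ✓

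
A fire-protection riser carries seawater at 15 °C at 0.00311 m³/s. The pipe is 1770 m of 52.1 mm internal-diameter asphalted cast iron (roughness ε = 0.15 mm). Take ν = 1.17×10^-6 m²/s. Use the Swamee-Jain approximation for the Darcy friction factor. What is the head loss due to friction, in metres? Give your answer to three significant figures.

V = 4Q/(πD²) = 4·0.00311/(π·0.0521²) = 1.459 m/s
Re = VD/ν = 1.459·0.0521/1.17×10^-6 = 6.50×10^4 → turbulent
ε/D = 0.15/52.1 = 0.00288
Swamee-Jain: f = 0.02814
h_f = f(L/D)V²/(2g) = 0.02814·(1770/0.0521)·1.459²/(2·9.81) = 103.7 m

h_f ≈ 104 m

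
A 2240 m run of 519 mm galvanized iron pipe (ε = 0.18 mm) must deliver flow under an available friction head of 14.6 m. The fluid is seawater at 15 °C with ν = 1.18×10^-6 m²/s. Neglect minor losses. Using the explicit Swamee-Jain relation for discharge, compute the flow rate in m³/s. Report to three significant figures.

Swamee-Jain (Type II): Q = -0.965·√(gD⁵h_f/L)·ln[ε/(3.7D) + √(3.17ν²L/(gD³h_f))]
√(gD⁵h_f/L) = √(9.81·0.519⁵·14.6/2240) = 0.04907
ε/(3.7D) = 9.37×10^-5; √(3.17ν²L/(gD³h_f)) = 2.22×10^-5
Q = -0.965·0.04907·ln(1.160×10^-4) = 0.4291 m³/s
Check: V = 2.03 m/s, Re = 8.92×10^5, f = 0.01623, h_f = 14.7 m ≈ 14.6 m ✓

Q ≈ 0.429 m³/s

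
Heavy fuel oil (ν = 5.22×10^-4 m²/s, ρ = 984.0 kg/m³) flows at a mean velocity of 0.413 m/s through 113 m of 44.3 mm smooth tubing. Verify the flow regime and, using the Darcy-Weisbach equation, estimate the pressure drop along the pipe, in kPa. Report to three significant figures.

Re = VD/ν = 0.413·0.04430/5.22×10^-4 = 35.0 → laminar (Re < 2300)
f = 64/Re = 1.826
h_f = f(L/D)V²/(2g) = 1.826·(113/0.04430)·0.413²/(2·9.81) = 40.49 m
Δp = ρg·h_f = 984.0·9.81·40.49 = 390.9 kPa

Δp ≈ 391 kPa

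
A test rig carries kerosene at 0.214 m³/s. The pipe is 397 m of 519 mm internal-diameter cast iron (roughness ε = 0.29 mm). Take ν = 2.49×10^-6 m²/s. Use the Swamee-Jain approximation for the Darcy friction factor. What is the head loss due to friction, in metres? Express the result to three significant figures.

h_f ≈ 0.764 m

V = 4Q/(πD²) = 4·0.214/(π·0.519²) = 1.012 m/s
Re = VD/ν = 1.012·0.519/2.49×10^-6 = 2.11×10^5 → turbulent
ε/D = 0.29/519 = 5.59×10^-4
Swamee-Jain: f = 0.01915
h_f = f(L/D)V²/(2g) = 0.01915·(397/0.519)·1.012²/(2·9.81) = 0.7640 m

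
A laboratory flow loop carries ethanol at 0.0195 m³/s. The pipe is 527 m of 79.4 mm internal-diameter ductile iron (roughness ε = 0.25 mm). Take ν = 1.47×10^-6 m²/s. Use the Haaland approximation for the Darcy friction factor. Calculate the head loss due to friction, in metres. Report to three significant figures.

h_f ≈ 142 m

V = 4Q/(πD²) = 4·0.0195/(π·0.0794²) = 3.938 m/s
Re = VD/ν = 3.938·0.0794/1.47×10^-6 = 2.13×10^5 → turbulent
ε/D = 0.25/79.4 = 0.00315
Haaland: f = 0.02713
h_f = f(L/D)V²/(2g) = 0.02713·(527/0.0794)·3.938²/(2·9.81) = 142.3 m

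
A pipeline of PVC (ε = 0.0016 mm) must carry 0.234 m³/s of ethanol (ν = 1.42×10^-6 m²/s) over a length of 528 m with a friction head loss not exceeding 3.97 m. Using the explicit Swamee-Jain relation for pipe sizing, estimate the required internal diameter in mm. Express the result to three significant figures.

Swamee-Jain (Type III): D = 0.66·[ε^1.25·(LQ²/(gh_f))^4.75 + ν·Q^9.4·(L/(gh_f))^5.2]^0.04
LQ²/(gh_f) = 0.7423; L/(gh_f) = 13.56
Term 1 = ε^1.25·(…)^4.75 = 1.38×10^-8; Term 2 = ν·Q^9.4·(…)^5.2 = 1.29×10^-6
D = 0.66·(1.38×10^-8 + 1.29×10^-6)^0.04 = 0.3838 m = 384 mm
Check: V = 2.02 m/s, Re = 5.47×10^5, f = 0.01296, h_f = 3.72 m ≈ 3.97 m ✓

D ≈ 384 mm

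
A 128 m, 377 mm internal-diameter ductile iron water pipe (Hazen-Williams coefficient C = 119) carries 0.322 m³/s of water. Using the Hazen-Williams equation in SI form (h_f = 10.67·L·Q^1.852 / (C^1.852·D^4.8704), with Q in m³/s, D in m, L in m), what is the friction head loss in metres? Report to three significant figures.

h_f ≈ 2.78 m

h_f = 10.67·128·0.322^1.852 / (119^1.852·0.377^4.8704) = 2.776 m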